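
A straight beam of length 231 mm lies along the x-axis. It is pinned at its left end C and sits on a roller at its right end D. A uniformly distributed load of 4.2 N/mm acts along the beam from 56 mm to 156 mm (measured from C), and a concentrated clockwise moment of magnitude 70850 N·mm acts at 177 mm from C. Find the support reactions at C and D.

Resultant of the distributed load: 4.2 × 100 = 420 N at 106 mm from C.
ΣM about C: D_y·231 − (4.2·100)·106 − 70850 = 0 → D_y = 115370/231 = 499.437 ≈ 499.4 N.
ΣF_y = 0: C_y + 499.437 − 4.2·100 = 0 → C_y = -79.44 N.
ΣF_x = 0: no horizontal applied forces, so C_x = 0.

C_x = 0, C_y = -79.44 N, D_y = 499.4 N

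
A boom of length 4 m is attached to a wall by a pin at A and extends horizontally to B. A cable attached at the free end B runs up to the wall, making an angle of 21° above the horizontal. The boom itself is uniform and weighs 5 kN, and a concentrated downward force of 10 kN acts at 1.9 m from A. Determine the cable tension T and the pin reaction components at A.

T = 20.23 kN, A_x = 18.89 kN, A_y = 7.750 kN

ΣM about A: T·sin21°·4 − 5·2 − 10·1.9 = 0 → T = 29/(4·0.358368) = 20.2306 ≈ 20.23 kN.
ΣF_x = 0: A_x − T·cos21° = 0 → A_x = 20.2306 × 0.93358 = 18.89 kN.
ΣF_y = 0: A_y + T·sin21° − 5 − 10 = 0 → A_y = 15 − 20.2306 × 0.358368 = 7.750 kN.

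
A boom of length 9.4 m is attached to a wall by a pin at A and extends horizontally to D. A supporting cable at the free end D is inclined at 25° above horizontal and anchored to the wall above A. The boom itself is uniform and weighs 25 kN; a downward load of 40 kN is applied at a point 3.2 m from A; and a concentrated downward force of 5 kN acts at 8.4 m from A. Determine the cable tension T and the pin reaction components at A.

T = 72.37 kN, A_x = 65.59 kN, A_y = 39.41 kN

ΣM about A: T·sin25°·9.4 − 25·4.7 − 40·3.2 − 5·8.4 = 0 → T = 287.5/(9.4·0.422618) = 72.3706 ≈ 72.37 kN.
ΣF_x = 0: A_x − T·cos25° = 0 → A_x = 72.3706 × 0.906308 = 65.59 kN.
ΣF_y = 0: A_y + T·sin25° − 25 − 40 − 5 = 0 → A_y = 70 − 72.3706 × 0.422618 = 39.41 kN.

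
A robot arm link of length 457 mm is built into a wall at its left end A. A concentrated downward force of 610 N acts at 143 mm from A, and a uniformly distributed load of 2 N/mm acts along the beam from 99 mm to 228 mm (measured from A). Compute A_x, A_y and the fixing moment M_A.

Resultant of the distributed load: 2 × 129 = 258 N at 163.5 mm from A.
ΣF_x = 0: A_x = 0.
ΣF_y = 0: A_y − 610 − 2·129 = 0 → A_y = 868.0 N.
ΣM about A: M_A − 610·143 − (2·129)·163.5 = 0 → M_A = 129400 N·mm.

A_x = 0, A_y = 868.0 N, M_A = 129400 N·mm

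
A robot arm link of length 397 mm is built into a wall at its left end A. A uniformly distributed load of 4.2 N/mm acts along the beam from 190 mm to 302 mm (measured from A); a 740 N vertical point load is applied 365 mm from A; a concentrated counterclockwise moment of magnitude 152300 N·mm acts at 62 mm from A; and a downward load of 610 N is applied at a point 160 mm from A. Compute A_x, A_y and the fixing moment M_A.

A_x = 0, A_y = 1820 N, M_A = 331100 N·mm

Resultant of the distributed load: 4.2 × 112 = 470.4 N at 246 mm from A.
ΣF_x = 0: A_x = 0.
ΣF_y = 0: A_y − 4.2·112 − 740 − 610 = 0 → A_y = 1820 N.
ΣM about A: M_A − (4.2·112)·246 − 740·365 + 152300 − 610·160 = 0 → M_A = 331100 N·mm.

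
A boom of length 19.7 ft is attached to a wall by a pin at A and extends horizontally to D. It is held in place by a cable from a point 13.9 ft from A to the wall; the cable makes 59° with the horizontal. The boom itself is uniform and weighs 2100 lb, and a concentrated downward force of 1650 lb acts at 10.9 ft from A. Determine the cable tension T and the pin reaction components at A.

T = 3246 lb, A_x = 1672 lb, A_y = 968.0 lb

ΣM about A: T·sin59°·13.9 − 2100·9.85 − 1650·10.9 = 0 → T = 38670/(13.9·0.857167) = 3245.59 ≈ 3246 lb.
ΣF_x = 0: A_x − T·cos59° = 0 → A_x = 3245.59 × 0.515038 = 1672 lb.
ΣF_y = 0: A_y + T·sin59° − 2100 − 1650 = 0 → A_y = 3750 − 3245.59 × 0.857167 = 968.0 lb.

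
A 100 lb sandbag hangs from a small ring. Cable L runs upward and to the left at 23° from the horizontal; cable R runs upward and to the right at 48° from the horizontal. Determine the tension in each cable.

ΣF_x = 0: −T_L·cos23° + T_R·cos48° = 0 → T_R = 1.37567·T_L.
ΣF_y = 0: T_L·sin23° + T_R·sin48° = 100.
Substitute: T_L·(0.390731 + 1.37567·0.743145) = 100 → T_L = 70.7687 ≈ 70.77 lb.
Then T_R = 1.37567 × 70.7687 = 97.35 lb.

T_L = 70.77 lb, T_R = 97.35 lb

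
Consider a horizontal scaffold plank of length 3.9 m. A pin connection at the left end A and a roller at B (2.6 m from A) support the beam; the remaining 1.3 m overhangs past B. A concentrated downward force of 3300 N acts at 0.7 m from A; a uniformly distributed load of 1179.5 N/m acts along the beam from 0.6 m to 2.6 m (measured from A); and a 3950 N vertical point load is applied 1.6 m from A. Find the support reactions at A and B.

A_x = 0, A_y = 4838 N, B_y = 4771 N

Resultant of the distributed load: 1179.5 × 2 = 2359 N at 1.6 m from A.
Taking moments about A: B_y·2.6 − 3300·0.7 − (1179.5·2)·1.6 − 3950·1.6 = 0 → B_y = 12404.4/2.6 = 4770.92 ≈ 4771 N.
ΣF_y = 0: A_y + 4770.92 − 3300 − 1179.5·2 − 3950 = 0 → A_y = 4838 N.
ΣF_x = 0: no horizontal applied forces, so A_x = 0.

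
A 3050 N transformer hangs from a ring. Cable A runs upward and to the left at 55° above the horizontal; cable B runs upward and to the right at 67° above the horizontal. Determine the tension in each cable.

ΣF_x = 0: −T_A·cos55° + T_B·cos67° = 0 → T_B = 1.46796·T_A.
ΣF_y = 0: T_A·sin55° + T_B·sin67° = 3050.
Substitute: T_A·(0.819152 + 1.46796·0.920505) = 3050 → T_A = 1405.26 ≈ 1405 N.
Then T_B = 1.46796 × 1405.26 = 2063 N.

T_A = 1405 N, T_B = 2063 N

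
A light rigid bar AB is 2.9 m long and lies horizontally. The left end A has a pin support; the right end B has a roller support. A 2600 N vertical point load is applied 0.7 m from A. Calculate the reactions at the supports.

ΣM about A: B_y·2.9 − 2600·0.7 = 0 → B_y = 1820/2.9 = 627.586 ≈ 627.6 N.
ΣF_y = 0: A_y + 627.586 − 2600 = 0 → A_y = 1972 N.
ΣF_x = 0: no horizontal applied forces, so A_x = 0.

A_x = 0, A_y = 1972 N, B_y = 627.6 N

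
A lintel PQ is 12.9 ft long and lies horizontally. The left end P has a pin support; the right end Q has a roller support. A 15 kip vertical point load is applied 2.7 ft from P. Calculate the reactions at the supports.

Moments about P: Q_y·12.9 − 15·2.7 = 0 → Q_y = 40.5/12.9 = 3.13953 ≈ 3.140 kip.
ΣF_y = 0: P_y + 3.13953 − 15 = 0 → P_y = 11.86 kip.
ΣF_x = 0: no horizontal applied forces, so P_x = 0.

P_x = 0, P_y = 11.86 kip, Q_y = 3.140 kip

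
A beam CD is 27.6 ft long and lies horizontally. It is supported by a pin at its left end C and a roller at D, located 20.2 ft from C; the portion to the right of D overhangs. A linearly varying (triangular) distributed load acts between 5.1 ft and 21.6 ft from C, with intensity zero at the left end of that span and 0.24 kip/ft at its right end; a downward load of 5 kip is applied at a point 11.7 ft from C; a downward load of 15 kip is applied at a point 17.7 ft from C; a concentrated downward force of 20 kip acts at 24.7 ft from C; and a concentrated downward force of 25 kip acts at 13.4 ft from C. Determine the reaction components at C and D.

C_x = 0, C_y = 8.323 kip, D_y = 58.66 kip

Resultant of the triangular load: ½ × 0.24 × 16.5 = 1.98 kip, acting at 16.1 ft from C (one-third of the span from the peak).
Taking moments about C: D_y·20.2 − (½·0.24·16.5)·16.1 − 5·11.7 − 15·17.7 − 20·24.7 − 25·13.4 = 0 → D_y = 1184.878/20.2 = 58.6573 ≈ 58.66 kip.
ΣF_y = 0: C_y + 58.6573 − ½·0.24·16.5 − 5 − 15 − 20 − 25 = 0 → C_y = 8.323 kip.
ΣF_x = 0: no horizontal applied forces, so C_x = 0.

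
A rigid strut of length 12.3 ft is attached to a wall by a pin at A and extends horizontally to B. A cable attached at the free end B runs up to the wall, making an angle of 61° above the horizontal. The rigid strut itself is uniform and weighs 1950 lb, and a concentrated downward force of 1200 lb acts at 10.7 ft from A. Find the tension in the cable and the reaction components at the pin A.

ΣM about A: T·sin61°·12.3 − 1950·6.15 − 1200·10.7 = 0 → T = 24832.5/(12.3·0.87462) = 2308.32 ≈ 2308 lb.
ΣF_x = 0: A_x − T·cos61° = 0 → A_x = 2308.32 × 0.48481 = 1119 lb.
ΣF_y = 0: A_y + T·sin61° − 1950 − 1200 = 0 → A_y = 3150 − 2308.32 × 0.87462 = 1131 lb.

T = 2308 lb, A_x = 1119 lb, A_y = 1131 lb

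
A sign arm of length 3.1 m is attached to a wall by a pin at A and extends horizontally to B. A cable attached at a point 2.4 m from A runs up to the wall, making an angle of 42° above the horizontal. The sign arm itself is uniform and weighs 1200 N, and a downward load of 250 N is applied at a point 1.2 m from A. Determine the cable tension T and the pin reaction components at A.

T = 1345 N, A_x = 999.6 N, A_y = 550.0 N

ΣM about A: T·sin42°·2.4 − 1200·1.55 − 250·1.2 = 0 → T = 2160/(2.4·0.669131) = 1345.03 ≈ 1345 N.
ΣF_x = 0: A_x − T·cos42° = 0 → A_x = 1345.03 × 0.743145 = 999.6 N.
ΣF_y = 0: A_y + T·sin42° − 1200 − 250 = 0 → A_y = 1450 − 1345.03 × 0.669131 = 550.0 N.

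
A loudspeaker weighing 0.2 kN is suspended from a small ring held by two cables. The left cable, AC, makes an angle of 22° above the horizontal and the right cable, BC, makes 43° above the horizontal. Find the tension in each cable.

T_AC = 0.1614 kN, T_BC = 0.2046 kN

ΣF_x = 0: −T_AC·cos22° + T_BC·cos43° = 0 → T_BC = 1.26776·T_AC.
ΣF_y = 0: T_AC·sin22° + T_BC·sin43° = 0.2.
Substitute: T_AC·(0.374607 + 1.26776·0.681998) = 0.2 → T_AC = 0.161392 ≈ 0.1614 kN.
Then T_BC = 1.26776 × 0.161392 = 0.2046 kN.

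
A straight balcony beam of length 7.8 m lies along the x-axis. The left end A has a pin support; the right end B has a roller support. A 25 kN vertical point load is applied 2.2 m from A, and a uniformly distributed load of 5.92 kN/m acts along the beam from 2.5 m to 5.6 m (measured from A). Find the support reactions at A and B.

A_x = 0, A_y = 26.77 kN, B_y = 16.58 kN

Resultant of the distributed load: 5.92 × 3.1 = 18.352 kN at 4.05 m from A.
Moments about A: B_y·7.8 − 25·2.2 − (5.92·3.1)·4.05 = 0 → B_y = 129.3256/7.8 = 16.5802 ≈ 16.58 kN.
ΣF_y = 0: A_y + 16.5802 − 25 − 5.92·3.1 = 0 → A_y = 26.77 kN.
ΣF_x = 0: no horizontal applied forces, so A_x = 0.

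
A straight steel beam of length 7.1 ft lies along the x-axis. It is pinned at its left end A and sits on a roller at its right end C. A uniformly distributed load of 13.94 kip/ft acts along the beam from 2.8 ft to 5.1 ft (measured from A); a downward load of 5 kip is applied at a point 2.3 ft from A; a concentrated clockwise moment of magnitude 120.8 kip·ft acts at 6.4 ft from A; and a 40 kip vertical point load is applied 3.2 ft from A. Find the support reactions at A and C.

A_x = 0, A_y = 22.56 kip, C_y = 54.50 kip

Resultant of the distributed load: 13.94 × 2.3 = 32.062 kip at 3.95 ft from A.
ΣM about A: C_y·7.1 − (13.94·2.3)·3.95 − 5·2.3 − 120.8 − 40·3.2 = 0 → C_y = 386.9449/7.1 = 54.4993 ≈ 54.50 kip.
ΣF_y = 0: A_y + 54.4993 − 13.94·2.3 − 5 − 40 = 0 → A_y = 22.56 kip.
ΣF_x = 0: no horizontal applied forces, so A_x = 0.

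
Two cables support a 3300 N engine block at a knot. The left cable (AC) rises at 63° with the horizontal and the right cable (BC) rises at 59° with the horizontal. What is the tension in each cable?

T_AC = 2004 N, T_BC = 1767 N

ΣF_x = 0: −T_AC·cos63° + T_BC·cos59° = 0 → T_BC = 0.88147·T_AC.
ΣF_y = 0: T_AC·sin63° + T_BC·sin59° = 3300.
Substitute: T_AC·(0.891007 + 0.88147·0.857167) = 3300 → T_AC = 2004.16 ≈ 2004 N.
Then T_BC = 0.88147 × 2004.16 = 1767 N.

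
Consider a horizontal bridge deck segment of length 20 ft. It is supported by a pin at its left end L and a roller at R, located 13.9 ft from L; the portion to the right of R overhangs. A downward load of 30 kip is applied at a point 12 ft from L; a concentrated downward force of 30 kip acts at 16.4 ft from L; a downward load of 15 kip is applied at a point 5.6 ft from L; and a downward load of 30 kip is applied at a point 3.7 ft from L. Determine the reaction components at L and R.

ΣM about L: R_y·13.9 − 30·12 − 30·16.4 − 15·5.6 − 30·3.7 = 0 → R_y = 1047/13.9 = 75.3237 ≈ 75.32 kip.
ΣF_y = 0: L_y + 75.3237 − 30 − 30 − 15 − 30 = 0 → L_y = 29.68 kip.
ΣF_x = 0: no horizontal applied forces, so L_x = 0.

L_x = 0, L_y = 29.68 kip, R_y = 75.32 kip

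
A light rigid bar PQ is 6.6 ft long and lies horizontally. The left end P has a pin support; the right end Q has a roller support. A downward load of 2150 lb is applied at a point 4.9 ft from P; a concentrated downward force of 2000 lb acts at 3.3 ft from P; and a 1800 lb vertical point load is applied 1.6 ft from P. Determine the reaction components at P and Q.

P_x = 0, P_y = 2917 lb, Q_y = 3033 lb

Moments about P: Q_y·6.6 − 2150·4.9 − 2000·3.3 − 1800·1.6 = 0 → Q_y = 20015/6.6 = 3032.58 ≈ 3033 lb.
ΣF_y = 0: P_y + 3032.58 − 2150 − 2000 − 1800 = 0 → P_y = 2917 lb.
ΣF_x = 0: no horizontal applied forces, so P_x = 0.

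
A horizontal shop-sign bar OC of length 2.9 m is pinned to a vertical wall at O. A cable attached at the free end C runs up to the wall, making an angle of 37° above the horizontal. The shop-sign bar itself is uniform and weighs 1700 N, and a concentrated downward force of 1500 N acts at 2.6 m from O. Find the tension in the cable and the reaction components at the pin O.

T = 3647 N, O_x = 2913 N, O_y = 1005 N

ΣM about O: T·sin37°·2.9 − 1700·1.45 − 1500·2.6 = 0 → T = 6365/(2.9·0.601815) = 3647.01 ≈ 3647 N.
ΣF_x = 0: O_x − T·cos37° = 0 → O_x = 3647.01 × 0.798636 = 2913 N.
ΣF_y = 0: O_y + T·sin37° − 1700 − 1500 = 0 → O_y = 3200 − 3647.01 × 0.601815 = 1005 N.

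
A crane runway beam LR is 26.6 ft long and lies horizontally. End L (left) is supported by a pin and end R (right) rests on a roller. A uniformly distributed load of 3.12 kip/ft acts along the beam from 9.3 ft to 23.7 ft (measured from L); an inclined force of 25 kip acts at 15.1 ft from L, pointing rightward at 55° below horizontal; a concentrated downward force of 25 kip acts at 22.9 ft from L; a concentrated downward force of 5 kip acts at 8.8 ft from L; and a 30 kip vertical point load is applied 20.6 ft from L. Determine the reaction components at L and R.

Resultant of the distributed load: 3.12 × 14.4 = 44.928 kip at 16.5 ft from L.
Moments about L: R_y·26.6 − (3.12·14.4)·16.5 − 25·sin55°·15.1 − 25·22.9 − 5·8.8 − 30·20.6 = 0 → R_y = 2285.04/26.6 = 85.9038 ≈ 85.90 kip.
ΣF_y = 0: L_y + 85.9038 − 3.12·14.4 − 25·sin55° − 25 − 5 − 30 = 0 → L_y = 39.50 kip.
ΣF_x = 0: L_x + 25·cos55° = 0 → L_x = -14.34 kip.

L_x = -14.34 kip, L_y = 39.50 kip, R_y = 85.90 kip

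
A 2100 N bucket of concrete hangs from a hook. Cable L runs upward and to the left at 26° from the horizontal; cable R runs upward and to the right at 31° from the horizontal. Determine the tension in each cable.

ΣF_x = 0: −T_L·cos26° + T_R·cos31° = 0 → T_R = 1.04856·T_L.
ΣF_y = 0: T_L·sin26° + T_R·sin31° = 2100.
Substitute: T_L·(0.438371 + 1.04856·0.515038) = 2100 → T_L = 2146.32 ≈ 2146 N.
Then T_R = 1.04856 × 2146.32 = 2251 N.

T_L = 2146 N, T_R = 2251 N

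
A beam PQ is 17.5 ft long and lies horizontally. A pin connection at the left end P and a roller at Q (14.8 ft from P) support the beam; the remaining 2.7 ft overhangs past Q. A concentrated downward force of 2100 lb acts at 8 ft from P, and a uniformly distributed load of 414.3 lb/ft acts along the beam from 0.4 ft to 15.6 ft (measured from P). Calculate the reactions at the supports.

P_x = 0, P_y = 3858 lb, Q_y = 4539 lb

Resultant of the distributed load: 414.3 × 15.2 = 6297.36 lb at 8 ft from P.
Moments about P: Q_y·14.8 − 2100·8 − (414.3·15.2)·8 = 0 → Q_y = 67178.88/14.8 = 4539.11 ≈ 4539 lb.
ΣF_y = 0: P_y + 4539.11 − 2100 − 414.3·15.2 = 0 → P_y = 3858 lb.
ΣF_x = 0: no horizontal applied forces, so P_x = 0.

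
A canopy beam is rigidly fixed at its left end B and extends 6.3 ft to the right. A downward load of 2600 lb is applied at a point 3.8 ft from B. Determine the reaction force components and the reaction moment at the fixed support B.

ΣF_x = 0: B_x = 0.
ΣF_y = 0: B_y − 2600 = 0 → B_y = 2600 lb.
ΣM about B: M_B − 2600·3.8 = 0 → M_B = 9880 lb·ft.

B_x = 0, B_y = 2600 lb, M_B = 9880 lb·ft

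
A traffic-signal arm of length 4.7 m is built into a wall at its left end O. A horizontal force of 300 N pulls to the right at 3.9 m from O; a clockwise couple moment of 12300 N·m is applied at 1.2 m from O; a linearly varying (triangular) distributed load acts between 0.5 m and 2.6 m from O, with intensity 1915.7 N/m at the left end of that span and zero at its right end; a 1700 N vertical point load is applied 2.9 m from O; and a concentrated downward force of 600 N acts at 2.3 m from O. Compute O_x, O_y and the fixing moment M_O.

Resultant of the triangular load: ½ × 1915.7 × 2.1 = 2011.485 N, acting at 1.2 m from O (one-third of the span from the peak).
ΣF_x = 0: O_x + 300 = 0 → O_x = -300.0 N.
ΣF_y = 0: O_y − ½·1915.7·2.1 − 1700 − 600 = 0 → O_y = 4311 N.
ΣM about O: M_O − 12300 − (½·1915.7·2.1)·1.2 − 1700·2.9 − 600·2.3 = 0 → M_O = 21020 N·m.

O_x = -300.0 N, O_y = 4311 N, M_O = 21020 N·m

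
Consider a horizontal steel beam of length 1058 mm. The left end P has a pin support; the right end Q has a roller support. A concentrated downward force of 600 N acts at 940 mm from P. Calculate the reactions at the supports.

P_x = 0, P_y = 66.92 N, Q_y = 533.1 N

Taking moments about P: Q_y·1058 − 600·940 = 0 → Q_y = 564000/1058 = 533.081 ≈ 533.1 N.
ΣF_y = 0: P_y + 533.081 − 600 = 0 → P_y = 66.92 N.
ΣF_x = 0: no horizontal applied forces, so P_x = 0.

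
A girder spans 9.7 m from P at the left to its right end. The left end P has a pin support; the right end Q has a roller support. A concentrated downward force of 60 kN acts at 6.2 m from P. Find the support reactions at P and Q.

P_x = 0, P_y = 21.65 kN, Q_y = 38.35 kN

Taking moments about P: Q_y·9.7 − 60·6.2 = 0 → Q_y = 372/9.7 = 38.3505 ≈ 38.35 kN.
ΣF_y = 0: P_y + 38.3505 − 60 = 0 → P_y = 21.65 kN.
ΣF_x = 0: no horizontal applied forces, so P_x = 0.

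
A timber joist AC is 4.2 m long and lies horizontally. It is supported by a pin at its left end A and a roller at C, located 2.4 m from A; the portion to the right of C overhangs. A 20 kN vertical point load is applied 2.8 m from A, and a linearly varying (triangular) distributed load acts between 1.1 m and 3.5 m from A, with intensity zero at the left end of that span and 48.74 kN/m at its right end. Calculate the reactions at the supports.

A_x = 0, A_y = -10.64 kN, C_y = 89.13 kN

Resultant of the triangular load: ½ × 48.74 × 2.4 = 58.488 kN, acting at 2.7 m from A (one-third of the span from the peak).
Moments about A: C_y·2.4 − 20·2.8 − (½·48.74·2.4)·2.7 = 0 → C_y = 213.9176/2.4 = 89.1323 ≈ 89.13 kN.
ΣF_y = 0: A_y + 89.1323 − 20 − ½·48.74·2.4 = 0 → A_y = -10.64 kN.
ΣF_x = 0: no horizontal applied forces, so A_x = 0.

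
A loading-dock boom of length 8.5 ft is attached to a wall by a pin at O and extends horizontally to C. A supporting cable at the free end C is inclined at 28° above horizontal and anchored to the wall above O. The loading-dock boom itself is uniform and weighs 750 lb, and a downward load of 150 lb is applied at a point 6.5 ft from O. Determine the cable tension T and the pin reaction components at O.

T = 1043 lb, O_x = 921.0 lb, O_y = 410.3 lb

ΣM about O: T·sin28°·8.5 − 750·4.25 − 150·6.5 = 0 → T = 4162.5/(8.5·0.469472) = 1043.1 ≈ 1043 lb.
ΣF_x = 0: O_x − T·cos28° = 0 → O_x = 1043.1 × 0.882948 = 921.0 lb.
ΣF_y = 0: O_y + T·sin28° − 750 − 150 = 0 → O_y = 900 − 1043.1 × 0.469472 = 410.3 lb.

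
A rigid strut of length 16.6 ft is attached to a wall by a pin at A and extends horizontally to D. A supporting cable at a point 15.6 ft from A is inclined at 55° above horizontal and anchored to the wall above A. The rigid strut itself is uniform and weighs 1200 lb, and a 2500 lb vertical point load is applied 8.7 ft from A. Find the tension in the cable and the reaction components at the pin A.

T = 2481 lb, A_x = 1423 lb, A_y = 1667 lb

ΣM about A: T·sin55°·15.6 − 1200·8.3 − 2500·8.7 = 0 → T = 31710/(15.6·0.819152) = 2481.46 ≈ 2481 lb.
ΣF_x = 0: A_x − T·cos55° = 0 → A_x = 2481.46 × 0.573576 = 1423 lb.
ΣF_y = 0: A_y + T·sin55° − 1200 − 2500 = 0 → A_y = 3700 − 2481.46 × 0.819152 = 1667 lb.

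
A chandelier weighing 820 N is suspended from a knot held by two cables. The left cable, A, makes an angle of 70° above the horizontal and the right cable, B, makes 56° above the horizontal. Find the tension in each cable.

ΣF_x = 0: −T_A·cos70° + T_B·cos56° = 0 → T_B = 0.611632·T_A.
ΣF_y = 0: T_A·sin70° + T_B·sin56° = 820.
Substitute: T_A·(0.939693 + 0.611632·0.829038) = 820 → T_A = 566.784 ≈ 566.8 N.
Then T_B = 0.611632 × 566.784 = 346.7 N.

T_A = 566.8 N, T_B = 346.7 N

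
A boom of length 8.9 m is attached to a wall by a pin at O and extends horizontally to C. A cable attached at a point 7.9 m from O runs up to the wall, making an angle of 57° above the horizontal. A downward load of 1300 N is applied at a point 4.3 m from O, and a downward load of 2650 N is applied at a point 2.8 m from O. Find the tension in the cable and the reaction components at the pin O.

ΣM about O: T·sin57°·7.9 − 1300·4.3 − 2650·2.8 = 0 → T = 13010/(7.9·0.838671) = 1963.63 ≈ 1964 N.
ΣF_x = 0: O_x − T·cos57° = 0 → O_x = 1963.63 × 0.544639 = 1069 N.
ΣF_y = 0: O_y + T·sin57° − 1300 − 2650 = 0 → O_y = 3950 − 1963.63 × 0.838671 = 2303 N.

T = 1964 N, O_x = 1069 N, O_y = 2303 N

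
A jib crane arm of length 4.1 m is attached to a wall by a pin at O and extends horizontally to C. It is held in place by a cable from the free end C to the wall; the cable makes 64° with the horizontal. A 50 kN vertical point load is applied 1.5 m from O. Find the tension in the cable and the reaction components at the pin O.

ΣM about O: T·sin64°·4.1 − 50·1.5 = 0 → T = 75/(4.1·0.898794) = 20.3525 ≈ 20.35 kN.
ΣF_x = 0: O_x − T·cos64° = 0 → O_x = 20.3525 × 0.438371 = 8.922 kN.
ΣF_y = 0: O_y + T·sin64° − 50 = 0 → O_y = 50 − 20.3525 × 0.898794 = 31.71 kN.

T = 20.35 kN, O_x = 8.922 kN, O_y = 31.71 kN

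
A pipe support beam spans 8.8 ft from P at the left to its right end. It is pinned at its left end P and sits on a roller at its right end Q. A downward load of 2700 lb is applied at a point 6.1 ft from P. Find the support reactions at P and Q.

P_x = 0, P_y = 828.4 lb, Q_y = 1872 lb

ΣM about P: Q_y·8.8 − 2700·6.1 = 0 → Q_y = 16470/8.8 = 1871.59 ≈ 1872 lb.
ΣF_y = 0: P_y + 1871.59 − 2700 = 0 → P_y = 828.4 lb.
ΣF_x = 0: no horizontal applied forces, so P_x = 0.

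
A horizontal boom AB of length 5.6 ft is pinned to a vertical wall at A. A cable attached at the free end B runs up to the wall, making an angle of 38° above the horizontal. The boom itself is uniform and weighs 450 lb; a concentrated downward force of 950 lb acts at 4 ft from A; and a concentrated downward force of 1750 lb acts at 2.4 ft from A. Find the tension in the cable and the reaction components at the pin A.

T = 2686 lb, A_x = 2116 lb, A_y = 1496 lb

ΣM about A: T·sin38°·5.6 − 450·2.8 − 950·4 − 1750·2.4 = 0 → T = 9260/(5.6·0.615661) = 2685.85 ≈ 2686 lb.
ΣF_x = 0: A_x − T·cos38° = 0 → A_x = 2685.85 × 0.788011 = 2116 lb.
ΣF_y = 0: A_y + T·sin38° − 450 − 950 − 1750 = 0 → A_y = 3150 − 2685.85 × 0.615661 = 1496 lb.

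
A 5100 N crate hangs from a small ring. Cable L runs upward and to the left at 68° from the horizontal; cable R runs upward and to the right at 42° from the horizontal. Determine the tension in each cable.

ΣF_x = 0: −T_L·cos68° + T_R·cos42° = 0 → T_R = 0.504083·T_L.
ΣF_y = 0: T_L·sin68° + T_R·sin42° = 5100.
Substitute: T_L·(0.927184 + 0.504083·0.669131) = 5100 → T_L = 4033.27 ≈ 4033 N.
Then T_R = 0.504083 × 4033.27 = 2033 N.

T_L = 4033 N, T_R = 2033 N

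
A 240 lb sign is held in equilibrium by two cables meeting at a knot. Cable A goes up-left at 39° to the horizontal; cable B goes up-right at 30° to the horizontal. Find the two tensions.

ΣF_x = 0: −T_A·cos39° + T_B·cos30° = 0 → T_B = 0.897371·T_A.
ΣF_y = 0: T_A·sin39° + T_B·sin30° = 240.
Substitute: T_A·(0.62932 + 0.897371·0.5) = 240 → T_A = 222.633 ≈ 222.6 lb.
Then T_B = 0.897371 × 222.633 = 199.8 lb.

T_A = 222.6 lb, T_B = 199.8 lb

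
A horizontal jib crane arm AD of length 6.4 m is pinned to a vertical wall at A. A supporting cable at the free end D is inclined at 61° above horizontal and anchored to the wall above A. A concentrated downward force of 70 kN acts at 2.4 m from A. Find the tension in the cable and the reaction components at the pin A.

T = 30.01 kN, A_x = 14.55 kN, A_y = 43.75 kN

ΣM about A: T·sin61°·6.4 − 70·2.4 = 0 → T = 168/(6.4·0.87462) = 30.013 ≈ 30.01 kN.
ΣF_x = 0: A_x − T·cos61° = 0 → A_x = 30.013 × 0.48481 = 14.55 kN.
ΣF_y = 0: A_y + T·sin61° − 70 = 0 → A_y = 70 − 30.013 × 0.87462 = 43.75 kN.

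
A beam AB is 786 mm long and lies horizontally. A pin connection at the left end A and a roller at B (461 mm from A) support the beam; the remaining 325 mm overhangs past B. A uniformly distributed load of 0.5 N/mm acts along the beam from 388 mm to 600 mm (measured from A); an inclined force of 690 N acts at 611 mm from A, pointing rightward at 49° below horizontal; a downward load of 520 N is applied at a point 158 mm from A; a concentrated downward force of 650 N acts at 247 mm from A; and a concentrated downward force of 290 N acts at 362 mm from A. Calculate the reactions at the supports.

A_x = -452.7 N, A_y = 528.8 N, B_y = 1558 N

Resultant of the distributed load: 0.5 × 212 = 106 N at 494 mm from A.
Moments about A: B_y·461 − (0.5·212)·494 − 690·sin49°·611 − 520·158 − 650·247 − 290·362 = 0 → B_y = 718232/461 = 1557.99 ≈ 1558 N.
ΣF_y = 0: A_y + 1557.99 − 0.5·212 − 690·sin49° − 520 − 650 − 290 = 0 → A_y = 528.8 N.
ΣF_x = 0: A_x + 690·cos49° = 0 → A_x = -452.7 N.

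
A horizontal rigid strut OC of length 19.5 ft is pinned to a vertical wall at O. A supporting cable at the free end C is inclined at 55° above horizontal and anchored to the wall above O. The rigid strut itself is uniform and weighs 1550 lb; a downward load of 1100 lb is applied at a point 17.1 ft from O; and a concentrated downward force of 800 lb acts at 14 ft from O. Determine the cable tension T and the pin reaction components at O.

T = 2825 lb, O_x = 1620 lb, O_y = 1136 lb

ΣM about O: T·sin55°·19.5 − 1550·9.75 − 1100·17.1 − 800·14 = 0 → T = 45122.5/(19.5·0.819152) = 2824.84 ≈ 2825 lb.
ΣF_x = 0: O_x − T·cos55° = 0 → O_x = 2824.84 × 0.573576 = 1620 lb.
ΣF_y = 0: O_y + T·sin55° − 1550 − 1100 − 800 = 0 → O_y = 3450 − 2824.84 × 0.819152 = 1136 lb.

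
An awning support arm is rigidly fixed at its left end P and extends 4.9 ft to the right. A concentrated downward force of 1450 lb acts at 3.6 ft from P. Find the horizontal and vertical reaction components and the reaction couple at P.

ΣF_x = 0: P_x = 0.
ΣF_y = 0: P_y − 1450 = 0 → P_y = 1450 lb.
ΣM about P: M_P − 1450·3.6 = 0 → M_P = 5220 lb·ft.

P_x = 0, P_y = 1450 lb, M_P = 5220 lb·ft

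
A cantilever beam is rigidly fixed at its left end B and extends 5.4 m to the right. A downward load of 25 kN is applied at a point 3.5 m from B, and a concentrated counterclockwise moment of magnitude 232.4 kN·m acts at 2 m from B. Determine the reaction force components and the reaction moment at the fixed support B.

B_x = 0, B_y = 25.00 kN, M_B = -144.9 kN·m

ΣF_x = 0: B_x = 0.
ΣF_y = 0: B_y − 25 = 0 → B_y = 25.00 kN.
ΣM about B: M_B − 25·3.5 + 232.4 = 0 → M_B = -144.9 kN·m.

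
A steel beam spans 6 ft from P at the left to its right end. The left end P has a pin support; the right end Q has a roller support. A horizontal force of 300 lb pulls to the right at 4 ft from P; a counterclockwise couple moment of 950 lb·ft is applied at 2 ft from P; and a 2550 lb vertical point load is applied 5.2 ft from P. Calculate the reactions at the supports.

P_x = -300.0 lb, P_y = 498.3 lb, Q_y = 2052 lb

Moments about P: Q_y·6 + 950 − 2550·5.2 = 0 → Q_y = 12310/6 = 2051.67 ≈ 2052 lb.
ΣF_y = 0: P_y + 2051.67 − 2550 = 0 → P_y = 498.3 lb.
ΣF_x = 0: P_x + 300 = 0 → P_x = -300.0 lb.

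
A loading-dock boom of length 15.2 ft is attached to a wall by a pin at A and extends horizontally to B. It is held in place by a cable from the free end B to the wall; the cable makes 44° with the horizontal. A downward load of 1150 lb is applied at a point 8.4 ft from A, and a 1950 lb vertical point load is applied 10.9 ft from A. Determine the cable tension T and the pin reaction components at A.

T = 2928 lb, A_x = 2106 lb, A_y = 1066 lb

ΣM about A: T·sin44°·15.2 − 1150·8.4 − 1950·10.9 = 0 → T = 30915/(15.2·0.694658) = 2927.89 ≈ 2928 lb.
ΣF_x = 0: A_x − T·cos44° = 0 → A_x = 2927.89 × 0.71934 = 2106 lb.
ΣF_y = 0: A_y + T·sin44° − 1150 − 1950 = 0 → A_y = 3100 − 2927.89 × 0.694658 = 1066 lb.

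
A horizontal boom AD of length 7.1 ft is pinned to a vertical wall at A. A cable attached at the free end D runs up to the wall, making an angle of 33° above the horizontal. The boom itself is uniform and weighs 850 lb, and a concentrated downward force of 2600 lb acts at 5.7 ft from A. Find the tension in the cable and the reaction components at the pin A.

T = 4613 lb, A_x = 3869 lb, A_y = 937.7 lb

ΣM about A: T·sin33°·7.1 − 850·3.55 − 2600·5.7 = 0 → T = 17837.5/(7.1·0.544639) = 4612.82 ≈ 4613 lb.
ΣF_x = 0: A_x − T·cos33° = 0 → A_x = 4612.82 × 0.838671 = 3869 lb.
ΣF_y = 0: A_y + T·sin33° − 850 − 2600 = 0 → A_y = 3450 − 4612.82 × 0.544639 = 937.7 lb.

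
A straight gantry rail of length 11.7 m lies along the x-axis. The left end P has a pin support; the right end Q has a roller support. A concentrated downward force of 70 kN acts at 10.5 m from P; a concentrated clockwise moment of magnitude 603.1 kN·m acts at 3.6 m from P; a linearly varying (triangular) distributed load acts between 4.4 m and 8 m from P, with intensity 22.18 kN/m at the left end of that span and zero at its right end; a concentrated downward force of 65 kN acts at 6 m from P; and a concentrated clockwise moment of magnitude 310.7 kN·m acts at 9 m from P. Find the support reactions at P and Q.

Resultant of the triangular load: ½ × 22.18 × 3.6 = 39.924 kN, acting at 5.6 m from P (one-third of the span from the peak).
Taking moments about P: Q_y·11.7 − 70·10.5 − 603.1 − (½·22.18·3.6)·5.6 − 65·6 − 310.7 = 0 → Q_y = 2262.3744/11.7 = 193.365 ≈ 193.4 kN.
ΣF_y = 0: P_y + 193.365 − 70 − ½·22.18·3.6 − 65 = 0 → P_y = -18.44 kN.
ΣF_x = 0: no horizontal applied forces, so P_x = 0.

P_x = 0, P_y = -18.44 kN, Q_y = 193.4 kN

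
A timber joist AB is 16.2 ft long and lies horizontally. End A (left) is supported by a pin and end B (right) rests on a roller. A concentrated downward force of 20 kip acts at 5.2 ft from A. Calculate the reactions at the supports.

Moments about A: B_y·16.2 − 20·5.2 = 0 → B_y = 104/16.2 = 6.41975 ≈ 6.420 kip.
ΣF_y = 0: A_y + 6.41975 − 20 = 0 → A_y = 13.58 kip.
ΣF_x = 0: no horizontal applied forces, so A_x = 0.

A_x = 0, A_y = 13.58 kip, B_y = 6.420 kip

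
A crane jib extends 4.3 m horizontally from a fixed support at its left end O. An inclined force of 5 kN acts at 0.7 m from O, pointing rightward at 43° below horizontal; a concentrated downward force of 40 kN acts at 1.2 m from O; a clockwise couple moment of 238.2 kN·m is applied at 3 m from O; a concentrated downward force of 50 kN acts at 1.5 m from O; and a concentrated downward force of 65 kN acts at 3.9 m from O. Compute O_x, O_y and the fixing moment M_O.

O_x = -3.657 kN, O_y = 158.4 kN, M_O = 617.1 kN·m

ΣF_x = 0: O_x + 5·cos43° = 0 → O_x = -3.657 kN.
ΣF_y = 0: O_y − 5·sin43° − 40 − 50 − 65 = 0 → O_y = 158.4 kN.
ΣM about O: M_O − 5·sin43°·0.7 − 40·1.2 − 238.2 − 50·1.5 − 65·3.9 = 0 → M_O = 617.1 kN·m.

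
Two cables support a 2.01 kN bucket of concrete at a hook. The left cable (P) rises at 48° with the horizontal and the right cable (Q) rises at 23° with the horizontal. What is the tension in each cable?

ΣF_x = 0: −T_P·cos48° + T_Q·cos23° = 0 → T_Q = 0.726917·T_P.
ΣF_y = 0: T_P·sin48° + T_Q·sin23° = 2.01.
Substitute: T_P·(0.743145 + 0.726917·0.390731) = 2.01 → T_P = 1.95683 ≈ 1.957 kN.
Then T_Q = 0.726917 × 1.95683 = 1.422 kN.

T_P = 1.957 kN, T_Q = 1.422 kN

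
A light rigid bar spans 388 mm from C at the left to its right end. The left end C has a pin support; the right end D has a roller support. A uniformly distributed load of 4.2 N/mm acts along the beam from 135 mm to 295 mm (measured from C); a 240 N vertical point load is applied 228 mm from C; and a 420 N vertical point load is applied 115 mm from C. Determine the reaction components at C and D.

Resultant of the distributed load: 4.2 × 160 = 672 N at 215 mm from C.
Moments about C: D_y·388 − (4.2·160)·215 − 240·228 − 420·115 = 0 → D_y = 247500/388 = 637.887 ≈ 637.9 N.
ΣF_y = 0: C_y + 637.887 − 4.2·160 − 240 − 420 = 0 → C_y = 694.1 N.
ΣF_x = 0: no horizontal applied forces, so C_x = 0.

C_x = 0, C_y = 694.1 N, D_y = 637.9 N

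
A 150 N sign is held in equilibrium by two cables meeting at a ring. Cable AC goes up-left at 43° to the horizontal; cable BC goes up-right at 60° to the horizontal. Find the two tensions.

T_AC = 76.97 N, T_BC = 112.6 N

ΣF_x = 0: −T_AC·cos43° + T_BC·cos60° = 0 → T_BC = 1.46271·T_AC.
ΣF_y = 0: T_AC·sin43° + T_BC·sin60° = 150.
Substitute: T_AC·(0.681998 + 1.46271·0.866025) = 150 → T_AC = 76.9728 ≈ 76.97 N.
Then T_BC = 1.46271 × 76.9728 = 112.6 N.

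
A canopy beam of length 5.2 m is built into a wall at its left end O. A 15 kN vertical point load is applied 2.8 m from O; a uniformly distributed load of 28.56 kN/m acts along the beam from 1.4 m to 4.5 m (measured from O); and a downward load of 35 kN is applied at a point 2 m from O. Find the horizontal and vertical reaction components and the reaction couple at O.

Resultant of the distributed load: 28.56 × 3.1 = 88.536 kN at 2.95 m from O.
ΣF_x = 0: O_x = 0.
ΣF_y = 0: O_y − 15 − 28.56·3.1 − 35 = 0 → O_y = 138.5 kN.
ΣM about O: M_O − 15·2.8 − (28.56·3.1)·2.95 − 35·2 = 0 → M_O = 373.2 kN·m.

O_x = 0, O_y = 138.5 kN, M_O = 373.2 kN·m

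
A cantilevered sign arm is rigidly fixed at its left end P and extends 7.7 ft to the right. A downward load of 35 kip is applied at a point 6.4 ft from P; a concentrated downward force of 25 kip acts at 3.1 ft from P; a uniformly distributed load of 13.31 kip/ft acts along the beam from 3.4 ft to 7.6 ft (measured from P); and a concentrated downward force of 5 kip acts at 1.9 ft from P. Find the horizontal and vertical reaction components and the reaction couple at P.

Resultant of the distributed load: 13.31 × 4.2 = 55.902 kip at 5.5 ft from P.
ΣF_x = 0: P_x = 0.
ΣF_y = 0: P_y − 35 − 25 − 13.31·4.2 − 5 = 0 → P_y = 120.9 kip.
ΣM about P: M_P − 35·6.4 − 25·3.1 − (13.31·4.2)·5.5 − 5·1.9 = 0 → M_P = 618.5 kip·ft.

P_x = 0, P_y = 120.9 kip, M_P = 618.5 kip·ft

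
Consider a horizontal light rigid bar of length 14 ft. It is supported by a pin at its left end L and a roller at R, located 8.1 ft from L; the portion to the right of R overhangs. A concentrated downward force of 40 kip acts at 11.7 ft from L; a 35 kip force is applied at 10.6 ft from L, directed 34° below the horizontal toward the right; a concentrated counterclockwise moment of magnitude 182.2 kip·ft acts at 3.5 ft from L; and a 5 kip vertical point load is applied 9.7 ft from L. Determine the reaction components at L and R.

L_x = -29.02 kip, L_y = -2.312 kip, R_y = 66.88 kip

Moments about L: R_y·8.1 − 40·11.7 − 35·sin34°·10.6 + 182.2 − 5·9.7 = 0 → R_y = 541.761/8.1 = 66.8841 ≈ 66.88 kip.
ΣF_y = 0: L_y + 66.8841 − 40 − 35·sin34° − 5 = 0 → L_y = -2.312 kip.
ΣF_x = 0: L_x + 35·cos34° = 0 → L_x = -29.02 kip.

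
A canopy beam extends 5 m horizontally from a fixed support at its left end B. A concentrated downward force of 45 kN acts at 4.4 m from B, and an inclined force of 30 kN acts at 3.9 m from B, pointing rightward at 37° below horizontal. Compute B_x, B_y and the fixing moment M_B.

ΣF_x = 0: B_x + 30·cos37° = 0 → B_x = -23.96 kN.
ΣF_y = 0: B_y − 45 − 30·sin37° = 0 → B_y = 63.05 kN.
ΣM about B: M_B − 45·4.4 − 30·sin37°·3.9 = 0 → M_B = 268.4 kN·m.

B_x = -23.96 kN, B_y = 63.05 kN, M_B = 268.4 kN·m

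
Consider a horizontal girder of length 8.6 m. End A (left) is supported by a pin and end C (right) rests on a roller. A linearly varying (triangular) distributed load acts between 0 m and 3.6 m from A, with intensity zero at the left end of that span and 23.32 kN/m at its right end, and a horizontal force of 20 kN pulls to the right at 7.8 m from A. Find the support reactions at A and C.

A_x = -20.00 kN, A_y = 30.26 kN, C_y = 11.71 kN

Resultant of the triangular load: ½ × 23.32 × 3.6 = 41.976 kN, acting at 2.4 m from A (one-third of the span from the peak).
ΣM about A: C_y·8.6 − (½·23.32·3.6)·2.4 = 0 → C_y = 100.7424/8.6 = 11.7142 ≈ 11.71 kN.
ΣF_y = 0: A_y + 11.7142 − ½·23.32·3.6 = 0 → A_y = 30.26 kN.
ΣF_x = 0: A_x + 20 = 0 → A_x = -20.00 kN.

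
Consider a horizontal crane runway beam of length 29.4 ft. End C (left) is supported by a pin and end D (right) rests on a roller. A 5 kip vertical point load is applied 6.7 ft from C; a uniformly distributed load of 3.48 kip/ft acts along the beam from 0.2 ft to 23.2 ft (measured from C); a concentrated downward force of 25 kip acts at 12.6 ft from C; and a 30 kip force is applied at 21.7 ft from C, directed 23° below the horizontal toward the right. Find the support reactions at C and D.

Resultant of the distributed load: 3.48 × 23 = 80.04 kip at 11.7 ft from C.
Moments about C: D_y·29.4 − 5·6.7 − (3.48·23)·11.7 − 25·12.6 − 30·sin23°·21.7 = 0 → D_y = 1539.33/29.4 = 52.3582 ≈ 52.36 kip.
ΣF_y = 0: C_y + 52.3582 − 5 − 3.48·23 − 25 − 30·sin23° = 0 → C_y = 69.40 kip.
ΣF_x = 0: C_x + 30·cos23° = 0 → C_x = -27.62 kip.

C_x = -27.62 kip, C_y = 69.40 kip, D_y = 52.36 kip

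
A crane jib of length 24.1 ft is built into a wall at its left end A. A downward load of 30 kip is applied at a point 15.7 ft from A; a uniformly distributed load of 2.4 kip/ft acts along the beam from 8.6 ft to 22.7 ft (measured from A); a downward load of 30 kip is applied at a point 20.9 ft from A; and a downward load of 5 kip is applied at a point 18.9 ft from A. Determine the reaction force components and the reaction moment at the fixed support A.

A_x = 0, A_y = 98.84 kip, M_A = 1722 kip·ft

Resultant of the distributed load: 2.4 × 14.1 = 33.84 kip at 15.65 ft from A.
ΣF_x = 0: A_x = 0.
ΣF_y = 0: A_y − 30 − 2.4·14.1 − 30 − 5 = 0 → A_y = 98.84 kip.
ΣM about A: M_A − 30·15.7 − (2.4·14.1)·15.65 − 30·20.9 − 5·18.9 = 0 → M_A = 1722 kip·ft.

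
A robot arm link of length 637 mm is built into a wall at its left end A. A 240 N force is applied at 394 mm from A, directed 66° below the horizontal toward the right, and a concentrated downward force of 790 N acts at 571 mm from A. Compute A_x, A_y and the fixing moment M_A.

A_x = -97.62 N, A_y = 1009 N, M_A = 537500 N·mm

ΣF_x = 0: A_x + 240·cos66° = 0 → A_x = -97.62 N.
ΣF_y = 0: A_y − 240·sin66° − 790 = 0 → A_y = 1009 N.
ΣM about A: M_A − 240·sin66°·394 − 790·571 = 0 → M_A = 537500 N·mm.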